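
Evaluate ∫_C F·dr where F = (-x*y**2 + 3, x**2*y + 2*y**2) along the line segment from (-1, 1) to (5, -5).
-66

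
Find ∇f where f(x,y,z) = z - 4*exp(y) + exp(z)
(0, -4*exp(y), exp(z) + 1)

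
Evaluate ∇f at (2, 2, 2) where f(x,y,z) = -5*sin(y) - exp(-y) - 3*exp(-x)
(3*exp(-2), exp(-2) - 5*cos(2), 0)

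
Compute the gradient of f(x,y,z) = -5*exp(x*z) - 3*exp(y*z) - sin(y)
(-5*z*exp(x*z), -3*z*exp(y*z) - cos(y), -5*x*exp(x*z) - 3*y*exp(y*z))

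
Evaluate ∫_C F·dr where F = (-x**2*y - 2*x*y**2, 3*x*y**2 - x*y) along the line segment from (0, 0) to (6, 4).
-248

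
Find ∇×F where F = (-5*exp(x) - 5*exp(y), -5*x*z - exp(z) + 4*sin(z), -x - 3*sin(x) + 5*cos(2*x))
(5*x + exp(z) - 4*cos(z), 10*sin(2*x) + 3*cos(x) + 1, -5*z + 5*exp(y))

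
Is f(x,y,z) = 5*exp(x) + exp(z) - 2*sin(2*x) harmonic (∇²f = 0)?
No, ∇²f = 5*exp(x) + exp(z) + 8*sin(2*x)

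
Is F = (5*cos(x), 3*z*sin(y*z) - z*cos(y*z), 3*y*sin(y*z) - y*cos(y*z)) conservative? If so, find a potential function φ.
Yes, F is conservative. φ = 5*sin(x) - sin(y*z) - 3*cos(y*z)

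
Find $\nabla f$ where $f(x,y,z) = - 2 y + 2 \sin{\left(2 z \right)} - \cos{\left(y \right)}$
(0, sin(y) - 2, 4*cos(2*z))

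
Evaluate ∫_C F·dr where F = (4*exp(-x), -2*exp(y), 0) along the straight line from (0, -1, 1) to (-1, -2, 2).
-4*E - 2*exp(-2) + 2*exp(-1) + 4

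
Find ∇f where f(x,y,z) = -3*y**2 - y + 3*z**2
(0, -6*y - 1, 6*z)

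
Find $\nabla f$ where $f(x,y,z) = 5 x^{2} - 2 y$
(10*x, -2, 0)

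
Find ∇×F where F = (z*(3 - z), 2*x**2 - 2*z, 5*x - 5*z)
(2, -2*z - 2, 4*x)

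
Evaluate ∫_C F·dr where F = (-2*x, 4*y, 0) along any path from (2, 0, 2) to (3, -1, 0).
-3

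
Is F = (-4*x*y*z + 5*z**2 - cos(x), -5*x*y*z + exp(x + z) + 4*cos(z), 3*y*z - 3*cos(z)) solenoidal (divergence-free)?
No, ∇·F = -5*x*z - 4*y*z + 3*y + sin(x) + 3*sin(z)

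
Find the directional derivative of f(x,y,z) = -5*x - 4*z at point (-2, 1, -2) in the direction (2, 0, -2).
-sqrt(2)/2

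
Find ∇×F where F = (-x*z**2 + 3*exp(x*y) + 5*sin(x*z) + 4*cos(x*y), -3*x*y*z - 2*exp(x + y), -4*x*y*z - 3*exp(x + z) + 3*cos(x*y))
(x*(3*y - 4*z - 3*sin(x*y)), -2*x*z + 5*x*cos(x*z) + 4*y*z + 3*y*sin(x*y) + 3*exp(x + z), -3*x*exp(x*y) + 4*x*sin(x*y) - 3*y*z - 2*exp(x + y))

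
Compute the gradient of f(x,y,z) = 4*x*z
(4*z, 0, 4*x)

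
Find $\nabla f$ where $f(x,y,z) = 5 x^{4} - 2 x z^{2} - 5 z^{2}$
(20*x**3 - 2*z**2, 0, 2*z*(-2*x - 5))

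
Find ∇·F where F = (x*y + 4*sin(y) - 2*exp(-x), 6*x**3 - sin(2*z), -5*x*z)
-5*x + y + 2*exp(-x)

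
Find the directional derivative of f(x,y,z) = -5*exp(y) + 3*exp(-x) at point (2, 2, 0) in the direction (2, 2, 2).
sqrt(3)*(-5*exp(4) - 3)*exp(-2)/3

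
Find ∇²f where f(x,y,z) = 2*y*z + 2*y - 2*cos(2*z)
8*cos(2*z)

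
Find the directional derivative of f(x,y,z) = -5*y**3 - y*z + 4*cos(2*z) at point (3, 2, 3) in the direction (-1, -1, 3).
3*sqrt(11)*(19 - 8*sin(6))/11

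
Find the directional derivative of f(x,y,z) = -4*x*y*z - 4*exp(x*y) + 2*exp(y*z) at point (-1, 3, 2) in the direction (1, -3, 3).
6*sqrt(19)*(-2*exp(3) - 4 + exp(9))*exp(-3)/19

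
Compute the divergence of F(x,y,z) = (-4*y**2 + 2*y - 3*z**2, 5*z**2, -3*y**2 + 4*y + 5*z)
5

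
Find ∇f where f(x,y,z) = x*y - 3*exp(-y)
(y, x + 3*exp(-y), 0)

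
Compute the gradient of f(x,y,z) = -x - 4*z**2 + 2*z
(-1, 0, 2 - 8*z)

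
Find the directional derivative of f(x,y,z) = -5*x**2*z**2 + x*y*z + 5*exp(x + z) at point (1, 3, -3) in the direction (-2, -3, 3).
sqrt(22)*(5 + 306*exp(2))*exp(-2)/22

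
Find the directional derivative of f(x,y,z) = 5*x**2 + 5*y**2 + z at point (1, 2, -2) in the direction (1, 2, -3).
47*sqrt(14)/14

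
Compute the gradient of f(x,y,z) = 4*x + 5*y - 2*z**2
(4, 5, -4*z)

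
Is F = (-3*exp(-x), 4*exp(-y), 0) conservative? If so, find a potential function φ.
Yes, F is conservative. φ = -4*exp(-y) + 3*exp(-x)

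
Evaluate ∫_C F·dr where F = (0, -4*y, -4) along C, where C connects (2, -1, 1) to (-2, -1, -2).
12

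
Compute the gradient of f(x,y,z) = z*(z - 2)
(0, 0, 2*z - 2)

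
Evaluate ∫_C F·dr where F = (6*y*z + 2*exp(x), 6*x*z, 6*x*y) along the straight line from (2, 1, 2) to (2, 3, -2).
-96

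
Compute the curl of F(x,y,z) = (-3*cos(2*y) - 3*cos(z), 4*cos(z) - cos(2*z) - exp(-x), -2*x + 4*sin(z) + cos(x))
(4*sin(z) - 2*sin(2*z), sin(x) + 3*sin(z) + 2, -6*sin(2*y) + exp(-x))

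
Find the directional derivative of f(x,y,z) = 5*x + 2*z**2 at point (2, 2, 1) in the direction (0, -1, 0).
0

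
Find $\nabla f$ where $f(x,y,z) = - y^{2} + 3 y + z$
(0, 3 - 2*y, 1)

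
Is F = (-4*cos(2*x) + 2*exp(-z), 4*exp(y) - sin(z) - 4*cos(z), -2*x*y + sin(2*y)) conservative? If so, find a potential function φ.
No, ∇×F = (-2*x - 4*sin(z) + 2*cos(2*y) + cos(z), 2*y - 2*exp(-z), 0) ≠ 0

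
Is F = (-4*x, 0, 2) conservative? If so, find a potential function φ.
Yes, F is conservative. φ = -2*x**2 + 2*z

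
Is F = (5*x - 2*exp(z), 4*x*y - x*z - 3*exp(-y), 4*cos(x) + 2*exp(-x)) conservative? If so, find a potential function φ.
No, ∇×F = (x, -2*exp(z) + 4*sin(x) + 2*exp(-x), 4*y - z) ≠ 0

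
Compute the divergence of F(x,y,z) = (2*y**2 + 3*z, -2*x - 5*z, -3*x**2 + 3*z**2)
6*z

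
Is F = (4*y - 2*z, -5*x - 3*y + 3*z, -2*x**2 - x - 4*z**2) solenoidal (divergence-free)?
No, ∇·F = -8*z - 3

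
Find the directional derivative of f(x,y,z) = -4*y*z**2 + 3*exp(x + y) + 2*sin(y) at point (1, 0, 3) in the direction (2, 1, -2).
-34/3 + 3*E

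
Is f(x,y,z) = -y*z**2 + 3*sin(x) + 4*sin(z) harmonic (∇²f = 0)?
No, ∇²f = -2*y - 3*sin(x) - 4*sin(z)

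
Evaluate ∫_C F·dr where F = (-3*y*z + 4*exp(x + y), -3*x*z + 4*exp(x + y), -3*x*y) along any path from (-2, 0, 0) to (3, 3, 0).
-(4 - 4*exp(8))*exp(-2)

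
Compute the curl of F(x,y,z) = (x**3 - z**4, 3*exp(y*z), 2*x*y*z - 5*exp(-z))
(2*x*z - 3*y*exp(y*z), 2*z*(-y - 2*z**2), 0)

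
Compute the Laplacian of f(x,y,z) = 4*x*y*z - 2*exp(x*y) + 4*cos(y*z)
-2*x**2*exp(x*y) - 2*y**2*exp(x*y) - 4*y**2*cos(y*z) - 4*z**2*cos(y*z)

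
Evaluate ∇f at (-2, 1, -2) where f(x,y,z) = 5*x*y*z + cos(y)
(-10, 20 - sin(1), -10)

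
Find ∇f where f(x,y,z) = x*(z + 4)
(z + 4, 0, x)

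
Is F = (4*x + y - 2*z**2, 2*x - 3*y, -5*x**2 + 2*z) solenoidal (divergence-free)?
No, ∇·F = 3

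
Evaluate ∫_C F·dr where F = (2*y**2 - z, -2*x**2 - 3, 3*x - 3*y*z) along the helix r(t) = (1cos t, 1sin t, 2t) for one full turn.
20*pi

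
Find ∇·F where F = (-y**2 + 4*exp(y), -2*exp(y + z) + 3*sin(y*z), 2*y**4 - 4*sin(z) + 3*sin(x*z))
3*x*cos(x*z) + 3*z*cos(y*z) - 2*exp(y + z) - 4*cos(z)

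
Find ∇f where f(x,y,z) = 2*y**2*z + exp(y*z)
(0, z*(4*y + exp(y*z)), y*(2*y + exp(y*z)))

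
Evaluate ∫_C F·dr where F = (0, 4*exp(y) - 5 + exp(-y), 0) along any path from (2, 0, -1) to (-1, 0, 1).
0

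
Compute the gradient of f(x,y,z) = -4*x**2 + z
(-8*x, 0, 1)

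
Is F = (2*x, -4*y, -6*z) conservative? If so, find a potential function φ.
Yes, F is conservative. φ = x**2 - 2*y**2 - 3*z**2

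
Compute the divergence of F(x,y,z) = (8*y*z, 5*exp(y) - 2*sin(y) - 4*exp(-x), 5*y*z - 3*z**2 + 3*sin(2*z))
5*y - 6*z + 5*exp(y) - 2*cos(y) + 6*cos(2*z)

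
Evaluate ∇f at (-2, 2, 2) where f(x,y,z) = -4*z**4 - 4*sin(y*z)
(0, -8*cos(4), -128 - 8*cos(4))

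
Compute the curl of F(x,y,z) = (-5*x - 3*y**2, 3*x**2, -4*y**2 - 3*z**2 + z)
(-8*y, 0, 6*x + 6*y)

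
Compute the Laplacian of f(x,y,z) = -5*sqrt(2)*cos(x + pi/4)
5*sqrt(2)*cos(x + pi/4)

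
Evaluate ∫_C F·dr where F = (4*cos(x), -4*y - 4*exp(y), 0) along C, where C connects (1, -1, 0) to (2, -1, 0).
-4*sin(1) + 4*sin(2)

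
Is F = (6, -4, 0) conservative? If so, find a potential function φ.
Yes, F is conservative. φ = 6*x - 4*y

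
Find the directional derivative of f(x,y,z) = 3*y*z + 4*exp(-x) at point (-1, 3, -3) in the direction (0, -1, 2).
27*sqrt(5)/5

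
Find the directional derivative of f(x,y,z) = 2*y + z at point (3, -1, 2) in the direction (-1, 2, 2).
2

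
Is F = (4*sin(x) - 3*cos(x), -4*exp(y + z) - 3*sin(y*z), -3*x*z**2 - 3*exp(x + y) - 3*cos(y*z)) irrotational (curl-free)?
No, ∇×F = (3*y*cos(y*z) + 3*z*sin(y*z) - 3*exp(x + y) + 4*exp(y + z), 3*z**2 + 3*exp(x + y), 0)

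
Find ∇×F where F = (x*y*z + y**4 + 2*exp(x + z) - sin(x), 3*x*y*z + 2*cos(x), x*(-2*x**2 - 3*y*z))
(3*x*(-y - z), 6*x**2 + x*y + 3*y*z + 2*exp(x + z), -x*z - 4*y**3 + 3*y*z - 2*sin(x))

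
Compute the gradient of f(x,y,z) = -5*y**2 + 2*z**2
(0, -10*y, 4*z)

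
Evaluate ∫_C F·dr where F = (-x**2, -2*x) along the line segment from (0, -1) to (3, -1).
-9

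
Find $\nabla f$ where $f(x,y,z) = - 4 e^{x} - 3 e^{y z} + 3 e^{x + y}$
((3*exp(y) - 4)*exp(x), -3*z*exp(y*z) + 3*exp(x + y), -3*y*exp(y*z))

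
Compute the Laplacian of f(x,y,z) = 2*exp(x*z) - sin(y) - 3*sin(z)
2*x**2*exp(x*z) + 2*z**2*exp(x*z) + sin(y) + 3*sin(z)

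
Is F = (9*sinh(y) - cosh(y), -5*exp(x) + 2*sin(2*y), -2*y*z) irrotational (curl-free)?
No, ∇×F = (-2*z, 0, -5*exp(x) + sinh(y) - 9*cosh(y))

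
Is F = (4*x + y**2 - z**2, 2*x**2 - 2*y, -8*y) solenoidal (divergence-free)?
No, ∇·F = 2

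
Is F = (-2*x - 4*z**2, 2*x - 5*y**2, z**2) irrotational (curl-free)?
No, ∇×F = (0, -8*z, 2)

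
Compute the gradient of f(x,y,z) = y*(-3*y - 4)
(0, -6*y - 4, 0)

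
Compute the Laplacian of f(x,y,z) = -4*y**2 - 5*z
-8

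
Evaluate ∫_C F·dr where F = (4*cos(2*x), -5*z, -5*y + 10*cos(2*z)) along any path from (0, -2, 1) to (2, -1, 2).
7*sin(4) - 5*sin(2)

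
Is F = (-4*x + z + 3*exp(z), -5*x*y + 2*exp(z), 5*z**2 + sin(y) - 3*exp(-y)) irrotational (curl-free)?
No, ∇×F = (-2*exp(z) + cos(y) + 3*exp(-y), 3*exp(z) + 1, -5*y)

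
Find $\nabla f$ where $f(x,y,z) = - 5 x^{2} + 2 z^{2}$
(-10*x, 0, 4*z)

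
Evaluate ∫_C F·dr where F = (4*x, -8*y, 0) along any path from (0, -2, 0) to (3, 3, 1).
-2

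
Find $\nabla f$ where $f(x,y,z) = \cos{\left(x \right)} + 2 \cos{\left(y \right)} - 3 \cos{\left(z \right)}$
(-sin(x), -2*sin(y), 3*sin(z))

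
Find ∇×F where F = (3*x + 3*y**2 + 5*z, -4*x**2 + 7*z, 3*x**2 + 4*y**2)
(8*y - 7, 5 - 6*x, -8*x - 6*y)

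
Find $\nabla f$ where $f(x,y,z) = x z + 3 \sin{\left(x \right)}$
(z + 3*cos(x), 0, x)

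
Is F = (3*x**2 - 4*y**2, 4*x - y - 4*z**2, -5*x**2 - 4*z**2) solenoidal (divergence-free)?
No, ∇·F = 6*x - 8*z - 1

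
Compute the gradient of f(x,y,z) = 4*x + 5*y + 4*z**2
(4, 5, 8*z)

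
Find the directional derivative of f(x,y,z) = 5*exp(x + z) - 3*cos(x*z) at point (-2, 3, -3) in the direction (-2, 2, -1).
8*sin(6) - 5*exp(-5)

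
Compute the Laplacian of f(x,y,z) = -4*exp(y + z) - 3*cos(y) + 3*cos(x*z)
-3*x**2*cos(x*z) - 3*z**2*cos(x*z) - 8*exp(y + z) + 3*cos(y)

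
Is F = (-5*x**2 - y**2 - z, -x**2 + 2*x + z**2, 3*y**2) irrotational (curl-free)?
No, ∇×F = (6*y - 2*z, -1, -2*x + 2*y + 2)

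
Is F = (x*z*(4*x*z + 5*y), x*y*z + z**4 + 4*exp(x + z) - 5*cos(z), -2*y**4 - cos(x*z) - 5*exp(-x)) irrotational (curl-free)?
No, ∇×F = (-x*y - 8*y**3 - 4*z**3 - 4*exp(x + z) - 5*sin(z), 8*x**2*z + 5*x*y - z*sin(x*z) - 5*exp(-x), -5*x*z + y*z + 4*exp(x + z))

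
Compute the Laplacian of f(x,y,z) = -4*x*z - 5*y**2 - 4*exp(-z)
-10 - 4*exp(-z)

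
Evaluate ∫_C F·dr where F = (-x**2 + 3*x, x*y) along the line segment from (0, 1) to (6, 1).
-18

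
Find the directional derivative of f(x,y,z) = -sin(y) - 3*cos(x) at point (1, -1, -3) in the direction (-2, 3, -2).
-3*sqrt(17)*(cos(1) + 2*sin(1))/17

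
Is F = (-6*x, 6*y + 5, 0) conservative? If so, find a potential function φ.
Yes, F is conservative. φ = -3*x**2 + 3*y**2 + 5*y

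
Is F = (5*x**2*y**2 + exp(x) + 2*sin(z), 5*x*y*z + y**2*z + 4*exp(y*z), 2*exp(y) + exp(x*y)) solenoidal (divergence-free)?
No, ∇·F = 10*x*y**2 + 5*x*z + 2*y*z + 4*z*exp(y*z) + exp(x)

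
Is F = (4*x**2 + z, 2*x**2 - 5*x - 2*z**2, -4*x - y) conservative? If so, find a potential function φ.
No, ∇×F = (4*z - 1, 5, 4*x - 5) ≠ 0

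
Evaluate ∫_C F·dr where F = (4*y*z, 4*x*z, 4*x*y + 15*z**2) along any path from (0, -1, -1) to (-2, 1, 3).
116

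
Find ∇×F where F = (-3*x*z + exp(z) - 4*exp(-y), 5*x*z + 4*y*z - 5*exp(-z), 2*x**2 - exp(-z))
(-5*x - 4*y - 5*exp(-z), -7*x + exp(z), 5*z - 4*exp(-y))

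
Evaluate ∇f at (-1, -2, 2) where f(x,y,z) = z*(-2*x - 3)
(-4, 0, -1)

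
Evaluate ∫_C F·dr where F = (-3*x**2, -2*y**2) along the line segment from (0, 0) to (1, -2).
13/3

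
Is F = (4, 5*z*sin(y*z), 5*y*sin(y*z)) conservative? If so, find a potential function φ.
Yes, F is conservative. φ = 4*x - 5*cos(y*z)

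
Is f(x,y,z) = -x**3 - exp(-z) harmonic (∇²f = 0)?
No, ∇²f = -6*x - exp(-z)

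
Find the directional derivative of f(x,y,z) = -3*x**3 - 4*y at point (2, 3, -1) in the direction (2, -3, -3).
-30*sqrt(22)/11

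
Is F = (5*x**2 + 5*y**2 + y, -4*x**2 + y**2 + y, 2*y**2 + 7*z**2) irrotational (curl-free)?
No, ∇×F = (4*y, 0, -8*x - 10*y - 1)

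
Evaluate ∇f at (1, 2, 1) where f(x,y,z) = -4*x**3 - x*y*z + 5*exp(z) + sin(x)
(-14 + cos(1), -1, -2 + 5*E)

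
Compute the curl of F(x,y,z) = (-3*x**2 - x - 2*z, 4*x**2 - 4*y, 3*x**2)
(0, -6*x - 2, 8*x)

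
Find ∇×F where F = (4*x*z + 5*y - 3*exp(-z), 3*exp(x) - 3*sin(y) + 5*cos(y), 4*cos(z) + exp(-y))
(-exp(-y), 4*x + 3*exp(-z), 3*exp(x) - 5)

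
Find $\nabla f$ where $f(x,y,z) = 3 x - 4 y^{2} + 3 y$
(3, 3 - 8*y, 0)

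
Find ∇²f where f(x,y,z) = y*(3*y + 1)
6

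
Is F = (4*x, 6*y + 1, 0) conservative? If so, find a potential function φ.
Yes, F is conservative. φ = 2*x**2 + 3*y**2 + y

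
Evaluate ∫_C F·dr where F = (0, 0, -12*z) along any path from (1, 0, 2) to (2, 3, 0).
24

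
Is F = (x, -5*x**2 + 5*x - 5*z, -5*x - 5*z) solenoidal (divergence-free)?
No, ∇·F = -4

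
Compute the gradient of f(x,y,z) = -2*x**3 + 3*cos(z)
(-6*x**2, 0, -3*sin(z))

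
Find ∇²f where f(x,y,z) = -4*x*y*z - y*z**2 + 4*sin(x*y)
-4*x**2*sin(x*y) - 4*y**2*sin(x*y) - 2*y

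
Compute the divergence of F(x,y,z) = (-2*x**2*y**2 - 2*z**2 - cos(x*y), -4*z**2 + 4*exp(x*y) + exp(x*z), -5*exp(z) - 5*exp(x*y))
-4*x*y**2 + 4*x*exp(x*y) + y*sin(x*y) - 5*exp(z)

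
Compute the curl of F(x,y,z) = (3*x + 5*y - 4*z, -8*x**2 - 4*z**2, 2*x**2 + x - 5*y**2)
(-10*y + 8*z, -4*x - 5, -16*x - 5)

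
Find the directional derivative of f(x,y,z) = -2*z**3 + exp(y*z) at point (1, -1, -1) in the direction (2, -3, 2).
sqrt(17)*(-12 + E)/17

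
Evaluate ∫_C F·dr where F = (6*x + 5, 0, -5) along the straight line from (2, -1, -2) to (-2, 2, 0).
-30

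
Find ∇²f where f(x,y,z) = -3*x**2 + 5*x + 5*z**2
4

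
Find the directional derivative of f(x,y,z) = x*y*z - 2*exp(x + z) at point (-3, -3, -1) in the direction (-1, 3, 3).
sqrt(19)*(-4 + 33*exp(4))*exp(-4)/19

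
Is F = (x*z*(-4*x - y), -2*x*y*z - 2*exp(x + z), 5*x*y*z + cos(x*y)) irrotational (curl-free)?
No, ∇×F = (2*x*y + 5*x*z - x*sin(x*y) + 2*exp(x + z), -x*(4*x + y) - 5*y*z + y*sin(x*y), x*z - 2*y*z - 2*exp(x + z))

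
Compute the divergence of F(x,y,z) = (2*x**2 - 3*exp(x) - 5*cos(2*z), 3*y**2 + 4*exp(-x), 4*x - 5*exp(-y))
4*x + 6*y - 3*exp(x)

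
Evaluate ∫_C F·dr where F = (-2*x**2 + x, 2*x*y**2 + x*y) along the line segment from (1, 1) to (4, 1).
-69/2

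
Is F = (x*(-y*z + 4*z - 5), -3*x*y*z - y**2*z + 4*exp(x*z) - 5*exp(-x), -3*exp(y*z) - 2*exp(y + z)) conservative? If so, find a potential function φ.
No, ∇×F = (3*x*y - 4*x*exp(x*z) + y**2 - 3*z*exp(y*z) - 2*exp(y + z), x*(4 - y), (z*(x - 3*y + 4*exp(x*z))*exp(x) + 5)*exp(-x)) ≠ 0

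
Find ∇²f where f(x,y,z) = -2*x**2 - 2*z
-4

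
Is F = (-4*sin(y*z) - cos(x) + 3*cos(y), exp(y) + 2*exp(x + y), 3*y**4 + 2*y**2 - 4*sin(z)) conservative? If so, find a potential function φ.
No, ∇×F = (12*y**3 + 4*y, -4*y*cos(y*z), 4*z*cos(y*z) + 2*exp(x + y) + 3*sin(y)) ≠ 0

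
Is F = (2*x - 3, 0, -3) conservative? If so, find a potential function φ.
Yes, F is conservative. φ = x**2 - 3*x - 3*z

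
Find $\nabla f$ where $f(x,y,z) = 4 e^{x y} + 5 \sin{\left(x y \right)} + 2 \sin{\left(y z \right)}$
(y*(4*exp(x*y) + 5*cos(x*y)), 4*x*exp(x*y) + 5*x*cos(x*y) + 2*z*cos(y*z), 2*y*cos(y*z))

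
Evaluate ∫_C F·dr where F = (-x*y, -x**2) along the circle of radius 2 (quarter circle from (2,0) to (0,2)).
-8/3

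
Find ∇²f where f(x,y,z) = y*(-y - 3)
-2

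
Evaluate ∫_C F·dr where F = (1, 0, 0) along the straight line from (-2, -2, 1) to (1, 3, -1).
3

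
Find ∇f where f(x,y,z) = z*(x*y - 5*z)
(y*z, x*z, x*y - 10*z)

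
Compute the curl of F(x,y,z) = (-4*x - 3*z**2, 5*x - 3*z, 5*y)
(8, -6*z, 5)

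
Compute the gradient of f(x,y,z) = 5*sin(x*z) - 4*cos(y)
(5*z*cos(x*z), 4*sin(y), 5*x*cos(x*z))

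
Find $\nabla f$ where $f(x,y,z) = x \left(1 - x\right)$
(1 - 2*x, 0, 0)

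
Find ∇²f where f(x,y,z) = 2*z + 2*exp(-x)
2*exp(-x)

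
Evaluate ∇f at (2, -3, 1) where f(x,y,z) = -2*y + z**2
(0, -2, 2)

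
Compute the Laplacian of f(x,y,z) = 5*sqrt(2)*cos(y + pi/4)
-5*sqrt(2)*cos(y + pi/4)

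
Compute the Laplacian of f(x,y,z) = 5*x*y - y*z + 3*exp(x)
3*exp(x)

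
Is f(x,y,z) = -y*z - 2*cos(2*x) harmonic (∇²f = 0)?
No, ∇²f = 8*cos(2*x)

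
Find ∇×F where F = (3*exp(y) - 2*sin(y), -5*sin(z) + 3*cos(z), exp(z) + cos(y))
(-sin(y) + 3*sin(z) + 5*cos(z), 0, -3*exp(y) + 2*cos(y))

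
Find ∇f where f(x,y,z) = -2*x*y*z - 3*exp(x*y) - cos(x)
(-2*y*z - 3*y*exp(x*y) + sin(x), x*(-2*z - 3*exp(x*y)), -2*x*y)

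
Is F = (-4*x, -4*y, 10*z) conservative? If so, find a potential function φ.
Yes, F is conservative. φ = -2*x**2 - 2*y**2 + 5*z**2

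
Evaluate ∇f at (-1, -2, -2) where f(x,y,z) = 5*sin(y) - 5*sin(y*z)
(0, 10*cos(4) + 5*cos(2), 10*cos(4))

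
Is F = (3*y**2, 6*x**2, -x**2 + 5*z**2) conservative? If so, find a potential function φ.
No, ∇×F = (0, 2*x, 12*x - 6*y) ≠ 0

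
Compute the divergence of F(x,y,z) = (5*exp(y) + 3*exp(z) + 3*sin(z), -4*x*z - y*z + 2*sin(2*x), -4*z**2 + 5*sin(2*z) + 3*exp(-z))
-9*z + 10*cos(2*z) - 3*exp(-z)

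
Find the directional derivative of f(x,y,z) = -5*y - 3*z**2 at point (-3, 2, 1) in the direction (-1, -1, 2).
-7*sqrt(6)/6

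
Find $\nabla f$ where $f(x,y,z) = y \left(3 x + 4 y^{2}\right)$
(3*y, 3*x + 12*y**2, 0)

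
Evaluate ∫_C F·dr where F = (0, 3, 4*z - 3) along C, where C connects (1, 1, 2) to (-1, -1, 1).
-9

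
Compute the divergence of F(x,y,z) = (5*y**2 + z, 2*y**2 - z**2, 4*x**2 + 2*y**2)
4*y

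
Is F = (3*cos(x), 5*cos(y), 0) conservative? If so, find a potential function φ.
Yes, F is conservative. φ = 3*sin(x) + 5*sin(y)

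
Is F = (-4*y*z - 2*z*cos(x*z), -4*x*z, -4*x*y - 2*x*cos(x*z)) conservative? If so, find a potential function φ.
Yes, F is conservative. φ = -4*x*y*z - 2*sin(x*z)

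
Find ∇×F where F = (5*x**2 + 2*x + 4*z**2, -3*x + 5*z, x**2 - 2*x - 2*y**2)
(-4*y - 5, -2*x + 8*z + 2, -3)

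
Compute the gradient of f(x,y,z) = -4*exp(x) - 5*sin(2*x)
(-4*exp(x) - 10*cos(2*x), 0, 0)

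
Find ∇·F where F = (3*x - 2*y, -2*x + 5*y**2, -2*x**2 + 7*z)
10*y + 10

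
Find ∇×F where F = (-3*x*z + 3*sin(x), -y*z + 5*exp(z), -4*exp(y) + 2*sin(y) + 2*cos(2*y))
(y - 4*exp(y) - 5*exp(z) - 4*sin(2*y) + 2*cos(y), -3*x, 0)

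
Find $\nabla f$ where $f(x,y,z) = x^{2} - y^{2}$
(2*x, -2*y, 0)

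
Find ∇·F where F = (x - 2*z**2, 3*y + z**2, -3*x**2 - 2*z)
2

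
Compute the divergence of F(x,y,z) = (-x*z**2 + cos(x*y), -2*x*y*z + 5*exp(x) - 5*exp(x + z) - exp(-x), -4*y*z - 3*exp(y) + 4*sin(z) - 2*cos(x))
-2*x*z - y*sin(x*y) - 4*y - z**2 + 4*cos(z)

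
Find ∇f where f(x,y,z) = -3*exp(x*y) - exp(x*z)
(-3*y*exp(x*y) - z*exp(x*z), -3*x*exp(x*y), -x*exp(x*z))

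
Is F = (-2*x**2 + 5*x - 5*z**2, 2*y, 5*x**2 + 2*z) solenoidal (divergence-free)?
No, ∇·F = 9 - 4*x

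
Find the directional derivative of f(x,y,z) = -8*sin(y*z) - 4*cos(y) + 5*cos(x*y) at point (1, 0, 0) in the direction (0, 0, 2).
0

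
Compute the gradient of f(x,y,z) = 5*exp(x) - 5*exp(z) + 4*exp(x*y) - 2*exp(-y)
(4*y*exp(x*y) + 5*exp(x), 4*x*exp(x*y) + 2*exp(-y), -5*exp(z))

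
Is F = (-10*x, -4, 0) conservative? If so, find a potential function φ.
Yes, F is conservative. φ = -5*x**2 - 4*y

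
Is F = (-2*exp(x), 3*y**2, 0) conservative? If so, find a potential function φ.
Yes, F is conservative. φ = y**3 - 2*exp(x)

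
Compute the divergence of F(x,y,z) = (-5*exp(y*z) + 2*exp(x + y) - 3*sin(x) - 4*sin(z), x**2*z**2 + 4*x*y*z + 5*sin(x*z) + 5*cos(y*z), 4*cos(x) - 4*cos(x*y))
4*x*z - 5*z*sin(y*z) + 2*exp(x + y) - 3*cos(x)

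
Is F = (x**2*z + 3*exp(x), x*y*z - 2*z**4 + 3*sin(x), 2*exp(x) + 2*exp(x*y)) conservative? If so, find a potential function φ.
No, ∇×F = (-x*y + 2*x*exp(x*y) + 8*z**3, x**2 - 2*y*exp(x*y) - 2*exp(x), y*z + 3*cos(x)) ≠ 0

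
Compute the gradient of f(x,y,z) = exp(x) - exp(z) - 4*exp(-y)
(exp(x), 4*exp(-y), -exp(z))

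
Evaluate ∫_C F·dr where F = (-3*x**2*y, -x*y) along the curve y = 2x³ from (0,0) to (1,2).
-19/7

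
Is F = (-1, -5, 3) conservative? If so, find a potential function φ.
Yes, F is conservative. φ = -x - 5*y + 3*z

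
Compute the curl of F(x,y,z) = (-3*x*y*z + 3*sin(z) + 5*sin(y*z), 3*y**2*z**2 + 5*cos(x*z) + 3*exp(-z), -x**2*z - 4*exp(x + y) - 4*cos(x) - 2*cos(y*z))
(5*x*sin(x*z) - 6*y**2*z + 2*z*sin(y*z) - 4*exp(x + y) + 3*exp(-z), -3*x*y + 2*x*z + 5*y*cos(y*z) + 4*exp(x + y) - 4*sin(x) + 3*cos(z), z*(3*x - 5*sin(x*z) - 5*cos(y*z)))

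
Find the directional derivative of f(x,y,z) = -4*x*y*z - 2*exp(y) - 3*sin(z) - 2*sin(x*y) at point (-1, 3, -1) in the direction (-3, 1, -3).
sqrt(19)*(-76 - 2*exp(3) + 20*cos(3) + 9*cos(1))/19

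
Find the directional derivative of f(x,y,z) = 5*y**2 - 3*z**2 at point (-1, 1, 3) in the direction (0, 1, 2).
-26*sqrt(5)/5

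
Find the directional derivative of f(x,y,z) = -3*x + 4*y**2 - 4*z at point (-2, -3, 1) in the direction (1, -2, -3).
57*sqrt(14)/14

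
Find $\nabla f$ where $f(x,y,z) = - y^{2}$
(0, -2*y, 0)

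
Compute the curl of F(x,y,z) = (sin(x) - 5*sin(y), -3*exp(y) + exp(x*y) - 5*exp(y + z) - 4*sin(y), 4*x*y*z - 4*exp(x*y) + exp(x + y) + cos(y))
(4*x*z - 4*x*exp(x*y) + exp(x + y) + 5*exp(y + z) - sin(y), -4*y*z + 4*y*exp(x*y) - exp(x + y), y*exp(x*y) + 5*cos(y))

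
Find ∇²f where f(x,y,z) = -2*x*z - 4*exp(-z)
-4*exp(-z)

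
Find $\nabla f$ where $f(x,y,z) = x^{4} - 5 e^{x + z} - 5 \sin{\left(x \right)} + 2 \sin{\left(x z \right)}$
(4*x**3 + 2*z*cos(x*z) - 5*exp(x + z) - 5*cos(x), 0, 2*x*cos(x*z) - 5*exp(x + z))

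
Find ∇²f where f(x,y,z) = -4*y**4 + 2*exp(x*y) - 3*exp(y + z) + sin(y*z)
2*x**2*exp(x*y) + 2*y**2*exp(x*y) - y**2*sin(y*z) - 48*y**2 - z**2*sin(y*z) - 6*exp(y + z)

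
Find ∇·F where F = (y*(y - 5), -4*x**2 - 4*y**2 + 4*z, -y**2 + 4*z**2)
-8*y + 8*z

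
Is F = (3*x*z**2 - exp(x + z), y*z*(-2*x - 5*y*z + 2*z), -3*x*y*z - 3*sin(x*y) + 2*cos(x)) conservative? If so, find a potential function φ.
No, ∇×F = (2*x*y - 3*x*z - 3*x*cos(x*y) + 10*y**2*z - 4*y*z, 6*x*z + 3*y*z + 3*y*cos(x*y) - exp(x + z) + 2*sin(x), -2*y*z) ≠ 0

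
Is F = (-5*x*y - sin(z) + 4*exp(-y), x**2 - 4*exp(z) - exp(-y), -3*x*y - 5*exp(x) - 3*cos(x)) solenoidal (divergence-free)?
No, ∇·F = -5*y + exp(-y)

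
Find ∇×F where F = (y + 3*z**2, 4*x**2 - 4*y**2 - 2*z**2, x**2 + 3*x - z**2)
(4*z, -2*x + 6*z - 3, 8*x - 1)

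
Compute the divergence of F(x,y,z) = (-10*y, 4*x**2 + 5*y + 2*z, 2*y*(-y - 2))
5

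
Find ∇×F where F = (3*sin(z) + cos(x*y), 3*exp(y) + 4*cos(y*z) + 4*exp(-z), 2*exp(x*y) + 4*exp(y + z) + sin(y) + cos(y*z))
(2*x*exp(x*y) + 4*y*sin(y*z) - z*sin(y*z) + 4*exp(y + z) + cos(y) + 4*exp(-z), -2*y*exp(x*y) + 3*cos(z), x*sin(x*y))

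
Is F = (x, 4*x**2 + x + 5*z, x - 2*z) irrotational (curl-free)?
No, ∇×F = (-5, -1, 8*x + 1)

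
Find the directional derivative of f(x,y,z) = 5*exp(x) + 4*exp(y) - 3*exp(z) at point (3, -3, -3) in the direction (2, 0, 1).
sqrt(5)*(-3 + 10*exp(6))*exp(-3)/5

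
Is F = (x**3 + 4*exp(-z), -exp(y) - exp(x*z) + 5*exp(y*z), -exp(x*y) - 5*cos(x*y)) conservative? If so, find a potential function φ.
No, ∇×F = (-x*exp(x*y) + x*exp(x*z) + 5*x*sin(x*y) - 5*y*exp(y*z), y*exp(x*y) - 5*y*sin(x*y) - 4*exp(-z), -z*exp(x*z)) ≠ 0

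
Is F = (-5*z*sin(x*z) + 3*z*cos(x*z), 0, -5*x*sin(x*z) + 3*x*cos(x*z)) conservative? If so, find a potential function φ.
Yes, F is conservative. φ = 3*sin(x*z) + 5*cos(x*z)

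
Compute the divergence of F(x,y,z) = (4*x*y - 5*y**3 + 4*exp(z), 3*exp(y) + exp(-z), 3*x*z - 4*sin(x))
3*x + 4*y + 3*exp(y)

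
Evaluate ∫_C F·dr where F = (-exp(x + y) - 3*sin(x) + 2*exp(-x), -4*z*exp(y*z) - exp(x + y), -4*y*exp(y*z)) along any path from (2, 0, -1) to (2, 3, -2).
-exp(5) - 4*exp(-6) + 4 + exp(2)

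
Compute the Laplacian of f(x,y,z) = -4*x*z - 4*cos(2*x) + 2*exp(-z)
16*cos(2*x) + 2*exp(-z)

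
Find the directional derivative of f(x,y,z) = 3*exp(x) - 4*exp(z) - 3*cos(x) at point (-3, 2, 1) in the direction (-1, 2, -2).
-exp(-3) + sin(3) + 8*E/3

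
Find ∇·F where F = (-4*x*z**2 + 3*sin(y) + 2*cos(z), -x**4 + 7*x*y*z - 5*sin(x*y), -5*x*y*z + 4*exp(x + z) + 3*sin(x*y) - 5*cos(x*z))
-5*x*y + 7*x*z + 5*x*sin(x*z) - 5*x*cos(x*y) - 4*z**2 + 4*exp(x + z)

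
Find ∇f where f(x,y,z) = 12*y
(0, 12, 0)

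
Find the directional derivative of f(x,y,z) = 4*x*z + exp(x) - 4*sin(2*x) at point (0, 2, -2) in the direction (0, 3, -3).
0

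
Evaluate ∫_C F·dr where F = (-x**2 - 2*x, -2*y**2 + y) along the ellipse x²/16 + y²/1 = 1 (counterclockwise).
0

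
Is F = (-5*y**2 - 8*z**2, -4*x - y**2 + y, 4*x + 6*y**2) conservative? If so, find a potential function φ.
No, ∇×F = (12*y, -16*z - 4, 10*y - 4) ≠ 0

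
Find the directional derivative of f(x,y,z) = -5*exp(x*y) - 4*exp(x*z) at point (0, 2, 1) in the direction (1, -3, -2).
-sqrt(14)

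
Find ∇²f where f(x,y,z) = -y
0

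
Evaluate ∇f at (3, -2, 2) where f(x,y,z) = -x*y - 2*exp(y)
(2, -3 - 2*exp(-2), 0)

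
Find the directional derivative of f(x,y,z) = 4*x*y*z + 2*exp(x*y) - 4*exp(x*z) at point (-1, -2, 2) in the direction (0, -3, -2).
2*sqrt(13)*(-4 + 4*exp(2) + 3*exp(4))*exp(-2)/13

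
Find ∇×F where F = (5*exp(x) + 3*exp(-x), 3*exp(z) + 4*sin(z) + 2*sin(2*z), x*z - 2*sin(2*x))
(-3*exp(z) - 4*cos(z) - 4*cos(2*z), -z + 4*cos(2*x), 0)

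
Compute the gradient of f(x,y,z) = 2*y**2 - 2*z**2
(0, 4*y, -4*z)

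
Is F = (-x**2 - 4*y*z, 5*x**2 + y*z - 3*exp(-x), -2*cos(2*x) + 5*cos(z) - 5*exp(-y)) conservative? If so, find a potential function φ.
No, ∇×F = (-y + 5*exp(-y), -4*y - 4*sin(2*x), 10*x + 4*z + 3*exp(-x)) ≠ 0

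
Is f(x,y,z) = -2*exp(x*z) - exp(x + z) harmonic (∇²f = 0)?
No, ∇²f = -2*x**2*exp(x*z) - 2*z**2*exp(x*z) - 2*exp(x + z)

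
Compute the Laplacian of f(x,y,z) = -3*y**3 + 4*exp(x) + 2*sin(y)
-18*y + 4*exp(x) - 2*sin(y)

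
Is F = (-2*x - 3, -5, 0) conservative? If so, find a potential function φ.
Yes, F is conservative. φ = -x**2 - 3*x - 5*y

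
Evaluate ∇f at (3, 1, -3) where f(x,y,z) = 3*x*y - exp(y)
(3, 9 - E, 0)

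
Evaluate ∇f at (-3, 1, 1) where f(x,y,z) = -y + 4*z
(0, -1, 4)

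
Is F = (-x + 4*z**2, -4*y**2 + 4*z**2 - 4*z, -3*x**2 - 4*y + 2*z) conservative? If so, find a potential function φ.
No, ∇×F = (-8*z, 6*x + 8*z, 0) ≠ 0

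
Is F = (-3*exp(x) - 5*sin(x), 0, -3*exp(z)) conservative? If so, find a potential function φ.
Yes, F is conservative. φ = -3*exp(x) - 3*exp(z) + 5*cos(x)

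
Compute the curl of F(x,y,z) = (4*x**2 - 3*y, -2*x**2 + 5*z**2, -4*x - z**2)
(-10*z, 4, 3 - 4*x)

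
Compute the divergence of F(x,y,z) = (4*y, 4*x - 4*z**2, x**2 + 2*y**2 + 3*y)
0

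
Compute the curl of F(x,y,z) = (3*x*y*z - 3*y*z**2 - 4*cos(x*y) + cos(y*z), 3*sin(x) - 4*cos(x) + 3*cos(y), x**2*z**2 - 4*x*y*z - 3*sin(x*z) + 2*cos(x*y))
(-2*x*(2*z + sin(x*y)), 3*x*y - 2*x*z**2 - 2*y*z + 2*y*sin(x*y) - y*sin(y*z) + 3*z*cos(x*z), -3*x*z - 4*x*sin(x*y) + 3*z**2 + z*sin(y*z) + 4*sin(x) + 3*cos(x))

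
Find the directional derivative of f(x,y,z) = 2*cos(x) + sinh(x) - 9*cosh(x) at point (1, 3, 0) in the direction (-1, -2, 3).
sqrt(14)*(-cosh(1) + 2*sin(1) + 9*sinh(1))/14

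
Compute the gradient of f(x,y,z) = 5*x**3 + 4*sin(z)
(15*x**2, 0, 4*cos(z))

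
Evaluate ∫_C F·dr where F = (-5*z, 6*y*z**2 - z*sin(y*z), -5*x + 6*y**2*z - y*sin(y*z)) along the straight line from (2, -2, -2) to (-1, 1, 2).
-46 + cos(2) - cos(4)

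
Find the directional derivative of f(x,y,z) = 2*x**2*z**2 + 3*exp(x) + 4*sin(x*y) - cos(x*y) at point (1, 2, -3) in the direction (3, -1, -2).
sqrt(14)*(20*cos(2) + 5*sin(2) + 9*E + 132)/14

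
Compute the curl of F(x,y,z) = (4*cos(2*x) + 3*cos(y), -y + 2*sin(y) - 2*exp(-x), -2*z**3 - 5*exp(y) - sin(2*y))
(-5*exp(y) - 2*cos(2*y), 0, 3*sin(y) + 2*exp(-x))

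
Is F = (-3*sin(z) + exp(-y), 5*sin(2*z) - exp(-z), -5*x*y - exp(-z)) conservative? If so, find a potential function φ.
No, ∇×F = (-5*x - 10*cos(2*z) - exp(-z), 5*y - 3*cos(z), exp(-y)) ≠ 0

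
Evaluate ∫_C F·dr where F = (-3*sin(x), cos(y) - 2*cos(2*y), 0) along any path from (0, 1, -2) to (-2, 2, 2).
-3 + 3*cos(2) - sin(1) - sin(4) + 2*sin(2)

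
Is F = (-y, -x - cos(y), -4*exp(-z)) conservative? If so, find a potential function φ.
Yes, F is conservative. φ = -x*y - sin(y) + 4*exp(-z)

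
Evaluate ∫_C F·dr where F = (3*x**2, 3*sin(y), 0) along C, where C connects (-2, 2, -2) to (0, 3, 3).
3*cos(2) - 3*cos(3) + 8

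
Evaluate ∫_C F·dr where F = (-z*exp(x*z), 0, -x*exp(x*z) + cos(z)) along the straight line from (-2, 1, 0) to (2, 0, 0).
0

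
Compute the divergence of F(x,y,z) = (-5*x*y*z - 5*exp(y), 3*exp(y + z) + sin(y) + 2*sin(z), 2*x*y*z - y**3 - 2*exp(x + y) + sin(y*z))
2*x*y - 5*y*z + y*cos(y*z) + 3*exp(y + z) + cos(y)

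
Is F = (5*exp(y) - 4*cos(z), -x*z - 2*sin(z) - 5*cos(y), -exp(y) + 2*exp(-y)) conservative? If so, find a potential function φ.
No, ∇×F = (x - exp(y) + 2*cos(z) - 2*exp(-y), 4*sin(z), -z - 5*exp(y)) ≠ 0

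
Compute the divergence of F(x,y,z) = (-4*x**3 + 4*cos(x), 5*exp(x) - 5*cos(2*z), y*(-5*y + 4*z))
-12*x**2 + 4*y - 4*sin(x)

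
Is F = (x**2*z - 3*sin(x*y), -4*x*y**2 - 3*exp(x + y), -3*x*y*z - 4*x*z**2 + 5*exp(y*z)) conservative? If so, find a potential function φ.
No, ∇×F = (z*(-3*x + 5*exp(y*z)), x**2 + 3*y*z + 4*z**2, 3*x*cos(x*y) - 4*y**2 - 3*exp(x + y)) ≠ 0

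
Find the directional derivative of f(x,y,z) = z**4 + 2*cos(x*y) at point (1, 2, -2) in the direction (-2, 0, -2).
2*sqrt(2)*(sin(2) + 8)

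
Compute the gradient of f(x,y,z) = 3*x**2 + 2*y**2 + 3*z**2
(6*x, 4*y, 6*z)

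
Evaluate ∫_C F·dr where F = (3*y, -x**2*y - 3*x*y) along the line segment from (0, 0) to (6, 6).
-486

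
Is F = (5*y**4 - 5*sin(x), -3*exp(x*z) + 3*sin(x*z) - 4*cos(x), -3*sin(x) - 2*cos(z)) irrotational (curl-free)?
No, ∇×F = (3*x*(exp(x*z) - cos(x*z)), 3*cos(x), -20*y**3 - 3*z*exp(x*z) + 3*z*cos(x*z) + 4*sin(x))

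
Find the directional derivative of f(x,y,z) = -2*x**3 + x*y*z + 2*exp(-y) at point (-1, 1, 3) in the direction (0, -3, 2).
sqrt(13)*(6 + 7*E)*exp(-1)/13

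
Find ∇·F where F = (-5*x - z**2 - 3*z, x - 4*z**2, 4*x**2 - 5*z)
-10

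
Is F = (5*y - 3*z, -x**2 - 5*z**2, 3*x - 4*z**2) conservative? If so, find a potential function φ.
No, ∇×F = (10*z, -6, -2*x - 5) ≠ 0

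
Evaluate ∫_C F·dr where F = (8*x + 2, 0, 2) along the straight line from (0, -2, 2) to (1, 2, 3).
8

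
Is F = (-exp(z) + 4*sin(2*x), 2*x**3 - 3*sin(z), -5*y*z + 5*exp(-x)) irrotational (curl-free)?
No, ∇×F = (-5*z + 3*cos(z), -exp(z) + 5*exp(-x), 6*x**2)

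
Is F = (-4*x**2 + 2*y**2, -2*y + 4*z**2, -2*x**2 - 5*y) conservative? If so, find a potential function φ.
No, ∇×F = (-8*z - 5, 4*x, -4*y) ≠ 0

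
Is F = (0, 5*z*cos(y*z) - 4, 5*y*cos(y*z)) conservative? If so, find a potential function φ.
Yes, F is conservative. φ = -4*y + 5*sin(y*z)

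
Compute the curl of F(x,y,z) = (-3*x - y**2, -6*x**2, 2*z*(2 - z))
(0, 0, -12*x + 2*y)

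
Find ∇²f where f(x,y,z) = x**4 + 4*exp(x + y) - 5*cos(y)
12*x**2 + 8*exp(x + y) + 5*cos(y)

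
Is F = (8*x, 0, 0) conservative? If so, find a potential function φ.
Yes, F is conservative. φ = 4*x**2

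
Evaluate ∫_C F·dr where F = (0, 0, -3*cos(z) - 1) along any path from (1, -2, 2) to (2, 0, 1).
-3*sin(1) + 1 + 3*sin(2)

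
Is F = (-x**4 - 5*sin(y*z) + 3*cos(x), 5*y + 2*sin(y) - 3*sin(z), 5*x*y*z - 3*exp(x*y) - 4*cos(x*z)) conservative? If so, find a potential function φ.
No, ∇×F = (5*x*z - 3*x*exp(x*y) + 3*cos(z), -5*y*z + 3*y*exp(x*y) - 5*y*cos(y*z) - 4*z*sin(x*z), 5*z*cos(y*z)) ≠ 0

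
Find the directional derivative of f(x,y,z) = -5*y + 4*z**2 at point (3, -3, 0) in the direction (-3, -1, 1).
5*sqrt(11)/11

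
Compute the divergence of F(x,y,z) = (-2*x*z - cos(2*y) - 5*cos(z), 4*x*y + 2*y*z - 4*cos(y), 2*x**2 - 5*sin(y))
4*x + 4*sin(y)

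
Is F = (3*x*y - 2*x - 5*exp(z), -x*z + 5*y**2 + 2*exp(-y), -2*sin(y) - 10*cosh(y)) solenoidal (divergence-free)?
No, ∇·F = 13*y - 2 - 2*exp(-y)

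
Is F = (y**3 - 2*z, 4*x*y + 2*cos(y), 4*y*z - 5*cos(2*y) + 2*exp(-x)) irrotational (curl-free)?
No, ∇×F = (4*z + 10*sin(2*y), -2 + 2*exp(-x), y*(4 - 3*y))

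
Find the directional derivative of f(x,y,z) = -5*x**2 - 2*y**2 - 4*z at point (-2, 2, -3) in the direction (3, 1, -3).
64*sqrt(19)/19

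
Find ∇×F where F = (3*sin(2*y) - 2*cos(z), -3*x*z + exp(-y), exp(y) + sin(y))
(3*x + exp(y) + cos(y), 2*sin(z), -3*z - 6*cos(2*y))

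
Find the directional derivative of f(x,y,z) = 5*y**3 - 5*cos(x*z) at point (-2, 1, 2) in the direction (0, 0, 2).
10*sin(4)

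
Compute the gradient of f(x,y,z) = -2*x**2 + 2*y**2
(-4*x, 4*y, 0)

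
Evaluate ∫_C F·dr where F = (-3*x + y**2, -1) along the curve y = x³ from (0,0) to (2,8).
30/7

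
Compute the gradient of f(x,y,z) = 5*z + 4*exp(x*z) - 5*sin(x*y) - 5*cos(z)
(-5*y*cos(x*y) + 4*z*exp(x*z), -5*x*cos(x*y), 4*x*exp(x*z) + 5*sin(z) + 5)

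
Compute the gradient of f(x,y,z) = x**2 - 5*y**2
(2*x, -10*y, 0)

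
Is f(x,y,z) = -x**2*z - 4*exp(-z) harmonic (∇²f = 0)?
No, ∇²f = -2*z - 4*exp(-z)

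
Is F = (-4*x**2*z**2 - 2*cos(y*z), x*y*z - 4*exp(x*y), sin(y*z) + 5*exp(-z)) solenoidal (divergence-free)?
No, ∇·F = -8*x*z**2 + x*z - 4*x*exp(x*y) + y*cos(y*z) - 5*exp(-z)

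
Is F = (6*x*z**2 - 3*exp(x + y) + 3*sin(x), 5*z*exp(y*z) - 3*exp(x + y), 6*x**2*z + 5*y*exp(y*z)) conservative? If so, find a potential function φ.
Yes, F is conservative. φ = 3*x**2*z**2 + 5*exp(y*z) - 3*exp(x + y) - 3*cos(x)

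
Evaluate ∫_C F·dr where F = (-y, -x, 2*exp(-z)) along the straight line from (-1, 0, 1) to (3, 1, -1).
-4*sinh(1) - 3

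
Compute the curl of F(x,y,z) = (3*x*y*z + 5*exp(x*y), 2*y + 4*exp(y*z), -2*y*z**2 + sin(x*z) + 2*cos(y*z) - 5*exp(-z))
(-4*y*exp(y*z) - 2*z**2 - 2*z*sin(y*z), 3*x*y - z*cos(x*z), x*(-3*z - 5*exp(x*y)))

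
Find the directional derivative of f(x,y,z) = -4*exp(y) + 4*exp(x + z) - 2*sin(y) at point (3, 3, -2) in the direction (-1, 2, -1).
-2*sqrt(6)*(cos(3) + 2*E + 2*exp(3))/3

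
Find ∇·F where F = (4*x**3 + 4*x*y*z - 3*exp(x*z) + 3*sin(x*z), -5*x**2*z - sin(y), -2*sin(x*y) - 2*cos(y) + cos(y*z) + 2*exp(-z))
12*x**2 + 4*y*z - y*sin(y*z) - 3*z*exp(x*z) + 3*z*cos(x*z) - cos(y) - 2*exp(-z)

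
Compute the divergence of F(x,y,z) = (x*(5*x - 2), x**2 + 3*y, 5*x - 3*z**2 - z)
10*x - 6*z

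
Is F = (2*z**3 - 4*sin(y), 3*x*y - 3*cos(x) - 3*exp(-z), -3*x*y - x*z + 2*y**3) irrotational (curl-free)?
No, ∇×F = (-3*x + 6*y**2 - 3*exp(-z), 3*y + 6*z**2 + z, 3*y + 3*sin(x) + 4*cos(y))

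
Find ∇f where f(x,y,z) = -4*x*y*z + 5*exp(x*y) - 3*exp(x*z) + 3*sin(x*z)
(-4*y*z + 5*y*exp(x*y) - 3*z*exp(x*z) + 3*z*cos(x*z), x*(-4*z + 5*exp(x*y)), x*(-4*y - 3*exp(x*z) + 3*cos(x*z)))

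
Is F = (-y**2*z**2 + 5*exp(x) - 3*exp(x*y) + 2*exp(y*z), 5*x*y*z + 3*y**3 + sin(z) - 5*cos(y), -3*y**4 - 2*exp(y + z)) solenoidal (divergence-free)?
No, ∇·F = 5*x*z + 9*y**2 - 3*y*exp(x*y) + 5*exp(x) - 2*exp(y + z) + 5*sin(y)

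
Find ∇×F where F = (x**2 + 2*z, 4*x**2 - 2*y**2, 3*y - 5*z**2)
(3, 2, 8*x)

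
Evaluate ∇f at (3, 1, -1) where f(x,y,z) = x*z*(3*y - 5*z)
(-8, -9, 39)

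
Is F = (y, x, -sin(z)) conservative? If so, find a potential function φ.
Yes, F is conservative. φ = x*y + cos(z)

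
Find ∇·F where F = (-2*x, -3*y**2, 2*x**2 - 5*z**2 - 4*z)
-6*y - 10*z - 6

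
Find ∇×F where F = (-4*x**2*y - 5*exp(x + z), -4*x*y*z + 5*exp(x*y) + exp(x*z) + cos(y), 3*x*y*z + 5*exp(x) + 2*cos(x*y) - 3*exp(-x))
(x*(4*y + 3*z - exp(x*z) - 2*sin(x*y)), -3*y*z + 2*y*sin(x*y) - 5*exp(x) - 5*exp(x + z) - 3*exp(-x), 4*x**2 - 4*y*z + 5*y*exp(x*y) + z*exp(x*z))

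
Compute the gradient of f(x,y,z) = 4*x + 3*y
(4, 3, 0)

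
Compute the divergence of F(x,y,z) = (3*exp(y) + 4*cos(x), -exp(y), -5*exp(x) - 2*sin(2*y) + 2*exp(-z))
-exp(y) - 4*sin(x) - 2*exp(-z)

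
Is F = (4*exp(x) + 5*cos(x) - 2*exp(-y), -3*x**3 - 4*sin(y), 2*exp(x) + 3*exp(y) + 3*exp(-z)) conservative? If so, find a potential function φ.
No, ∇×F = (3*exp(y), -2*exp(x), -9*x**2 - 2*exp(-y)) ≠ 0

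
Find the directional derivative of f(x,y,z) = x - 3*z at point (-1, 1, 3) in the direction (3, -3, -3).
4*sqrt(3)/3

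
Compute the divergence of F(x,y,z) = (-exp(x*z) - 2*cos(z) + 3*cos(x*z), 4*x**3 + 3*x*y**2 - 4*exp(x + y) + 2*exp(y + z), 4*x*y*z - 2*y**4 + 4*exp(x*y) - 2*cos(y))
10*x*y - z*exp(x*z) - 3*z*sin(x*z) - 4*exp(x + y) + 2*exp(y + z)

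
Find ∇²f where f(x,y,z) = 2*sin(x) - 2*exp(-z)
-2*sin(x) - 2*exp(-z)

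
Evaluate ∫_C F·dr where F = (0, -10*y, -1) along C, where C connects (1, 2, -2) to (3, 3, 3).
-30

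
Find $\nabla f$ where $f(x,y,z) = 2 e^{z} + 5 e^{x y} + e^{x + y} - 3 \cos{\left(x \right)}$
(5*y*exp(x*y) + exp(x + y) + 3*sin(x), 5*x*exp(x*y) + exp(x + y), 2*exp(z))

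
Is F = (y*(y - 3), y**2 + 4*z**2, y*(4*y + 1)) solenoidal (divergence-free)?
No, ∇·F = 2*y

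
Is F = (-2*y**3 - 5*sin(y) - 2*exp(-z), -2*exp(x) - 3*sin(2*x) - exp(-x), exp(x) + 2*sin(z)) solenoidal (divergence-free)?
No, ∇·F = 2*cos(z)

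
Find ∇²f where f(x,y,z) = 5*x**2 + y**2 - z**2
10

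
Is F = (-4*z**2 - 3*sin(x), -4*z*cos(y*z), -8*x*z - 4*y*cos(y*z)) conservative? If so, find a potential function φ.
Yes, F is conservative. φ = -4*x*z**2 - 4*sin(y*z) + 3*cos(x)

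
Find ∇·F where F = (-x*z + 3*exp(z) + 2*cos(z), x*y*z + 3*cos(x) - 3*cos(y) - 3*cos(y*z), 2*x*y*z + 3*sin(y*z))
2*x*y + x*z + 3*y*cos(y*z) + 3*z*sin(y*z) - z + 3*sin(y)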